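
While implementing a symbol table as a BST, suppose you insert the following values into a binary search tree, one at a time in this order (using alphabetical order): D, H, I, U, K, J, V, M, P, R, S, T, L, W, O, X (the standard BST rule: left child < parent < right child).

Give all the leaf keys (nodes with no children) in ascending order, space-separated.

J L O T X

Resulting structure (node: left, right):
  D: L=–, R=H
  H: L=–, R=I
  I: L=–, R=U
  U: L=K, R=V
  K: L=J, R=M
  J: L=–, R=–
  V: L=–, R=W
  M: L=L, R=P
  P: L=O, R=R
  R: L=–, R=S
  S: L=–, R=T
  T: L=–, R=–
  L: L=–, R=–
  W: L=–, R=X
  O: L=–, R=–
  X: L=–, R=–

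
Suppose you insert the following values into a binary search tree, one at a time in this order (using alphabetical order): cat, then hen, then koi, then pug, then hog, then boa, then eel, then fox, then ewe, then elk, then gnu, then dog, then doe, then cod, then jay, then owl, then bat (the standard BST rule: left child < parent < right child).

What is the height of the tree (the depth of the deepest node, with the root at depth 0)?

cat: root
hen: right child of cat (depth 1)
koi: right child of hen (depth 2)
pug: right child of koi (depth 3)
hog: left child of koi (depth 3)
boa: left child of cat (depth 1)
eel: left child of hen (depth 2)
fox: right child of eel (depth 3)
ewe: left child of fox (depth 4)
elk: left child of ewe (depth 5)
gnu: right child of fox (depth 4)
dog: left child of eel (depth 3)
doe: left child of dog (depth 4)
cod: left child of doe (depth 5)
jay: right child of hog (depth 4)
owl: left child of pug (depth 4)
bat: left child of boa (depth 2)

The deepest node is elk at depth 5.

5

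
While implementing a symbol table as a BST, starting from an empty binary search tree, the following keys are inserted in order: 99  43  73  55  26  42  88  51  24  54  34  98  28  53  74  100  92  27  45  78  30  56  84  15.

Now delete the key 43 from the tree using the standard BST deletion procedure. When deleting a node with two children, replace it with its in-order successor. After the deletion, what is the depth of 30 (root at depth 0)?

Resulting structure (node: left, right):
  99: L=43, R=100
  43: L=26, R=73
  73: L=55, R=88
  55: L=51, R=56
  26: L=24, R=42
  42: L=34, R=–
  88: L=74, R=98
  51: L=45, R=54
  24: L=15, R=–
  54: L=53, R=–
  34: L=28, R=–
  98: L=92, R=–
  28: L=27, R=30
  53: L=–, R=–
  74: L=–, R=78
  100: L=–, R=–
  92: L=–, R=–
  27: L=–, R=–
  45: L=–, R=–
  78: L=–, R=84
  30: L=–, R=–
  56: L=–, R=–
  84: L=–, R=–
  15: L=–, R=–

Delete 43 (two children — replace with in-order successor).
After deletion, path to 30: 99 → 45 → 26 → 42 → 34 → 28 → 30.

6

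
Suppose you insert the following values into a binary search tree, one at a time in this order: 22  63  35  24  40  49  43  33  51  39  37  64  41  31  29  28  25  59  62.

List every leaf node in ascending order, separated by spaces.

Insert 22: tree is empty, so 22 becomes the root.
Insert 63: 63 > 22 → go right. Place as right child of 22.
Insert 35: 35 > 22 → go right; 35 < 63 → go left. Place as left child of 63.
Insert 24: 24 > 22 → go right; 24 < 63 → go left; 24 < 35 → go left. Place as left child of 35.
Insert 40: 40 > 22 → go right; 40 < 63 → go left; 40 > 35 → go right. Place as right child of 35.
Insert 49: 49 > 22 → go right; 49 < 63 → go left; 49 > 35 → go right; 49 > 40 → go right. Place as right child of 40.
Insert 43: 43 > 22 → go right; 43 < 63 → go left; 43 > 35 → go right; 43 > 40 → go right; 43 < 49 → go left. Place as left child of 49.
Insert 33: 33 > 22 → go right; 33 < 63 → go left; 33 < 35 → go left; 33 > 24 → go right. Place as right child of 24.
Insert 51: 51 > 22 → go right; 51 < 63 → go left; 51 > 35 → go right; 51 > 40 → go right; 51 > 49 → go right. Place as right child of 49.
Insert 39: 39 > 22 → go right; 39 < 63 → go left; 39 > 35 → go right; 39 < 40 → go left. Place as left child of 40.
Insert 37: 37 > 22 → go right; 37 < 63 → go left; 37 > 35 → go right; 37 < 40 → go left; 37 < 39 → go left. Place as left child of 39.
Insert 64: 64 > 22 → go right; 64 > 63 → go right. Place as right child of 63.
Insert 41: 41 > 22 → go right; 41 < 63 → go left; 41 > 35 → go right; 41 > 40 → go right; 41 < 49 → go left; 41 < 43 → go left. Place as left child of 43.
Insert 31: 31 > 22 → go right; 31 < 63 → go left; 31 < 35 → go left; 31 > 24 → go right; 31 < 33 → go left. Place as left child of 33.
Insert 29: 29 > 22 → go right; 29 < 63 → go left; 29 < 35 → go left; 29 > 24 → go right; 29 < 33 → go left; 29 < 31 → go left. Place as left child of 31.
Insert 28: 28 > 22 → go right; 28 < 63 → go left; 28 < 35 → go left; 28 > 24 → go right; 28 < 33 → go left; 28 < 31 → go left; 28 < 29 → go left. Place as left child of 29.
Insert 25: 25 > 22 → go right; 25 < 63 → go left; 25 < 35 → go left; 25 > 24 → go right; 25 < 33 → go left; 25 < 31 → go left; 25 < 29 → go left; 25 < 28 → go left. Place as left child of 28.
Insert 59: 59 > 22 → go right; 59 < 63 → go left; 59 > 35 → go right; 59 > 40 → go right; 59 > 49 → go right; 59 > 51 → go right. Place as right child of 51.
Insert 62: 62 > 22 → go right; 62 < 63 → go left; 62 > 35 → go right; 62 > 40 → go right; 62 > 49 → go right; 62 > 51 → go right; 62 > 59 → go right. Place as right child of 59.

25 37 41 62 64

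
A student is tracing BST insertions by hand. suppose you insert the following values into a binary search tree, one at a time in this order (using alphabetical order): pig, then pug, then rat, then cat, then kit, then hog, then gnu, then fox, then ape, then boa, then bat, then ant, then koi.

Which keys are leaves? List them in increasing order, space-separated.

pig: root
pug: right child of pig (depth 1)
rat: right child of pug (depth 2)
cat: left child of pig (depth 1)
kit: right child of cat (depth 2)
hog: left child of kit (depth 3)
gnu: left child of hog (depth 4)
fox: left child of gnu (depth 5)
ape: left child of cat (depth 2)
boa: right child of ape (depth 3)
bat: left child of boa (depth 4)
ant: left child of ape (depth 3)
koi: right child of kit (depth 3)

ant bat fox koi rat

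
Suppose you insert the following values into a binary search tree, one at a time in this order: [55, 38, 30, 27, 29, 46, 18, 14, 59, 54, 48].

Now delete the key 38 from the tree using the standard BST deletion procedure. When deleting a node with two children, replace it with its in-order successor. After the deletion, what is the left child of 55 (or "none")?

Insert 55: tree is empty, so 55 becomes the root.
Insert 38: 38 < 55 → go left. Place as left child of 55.
Insert 30: 30 < 55 → go left; 30 < 38 → go left. Place as left child of 38.
Insert 27: 27 < 55 → go left; 27 < 38 → go left; 27 < 30 → go left. Place as left child of 30.
Insert 29: 29 < 55 → go left; 29 < 38 → go left; 29 < 30 → go left; 29 > 27 → go right. Place as right child of 27.
Insert 46: 46 < 55 → go left; 46 > 38 → go right. Place as right child of 38.
Insert 18: 18 < 55 → go left; 18 < 38 → go left; 18 < 30 → go left; 18 < 27 → go left. Place as left child of 27.
Insert 14: 14 < 55 → go left; 14 < 38 → go left; 14 < 30 → go left; 14 < 27 → go left; 14 < 18 → go left. Place as left child of 18.
Insert 59: 59 > 55 → go right. Place as right child of 55.
Insert 54: 54 < 55 → go left; 54 > 38 → go right; 54 > 46 → go right. Place as right child of 46.
Insert 48: 48 < 55 → go left; 48 > 38 → go right; 48 > 46 → go right; 48 < 54 → go left. Place as left child of 54.

Delete 38 (two children — replace with in-order successor).
After deletion, 55's left child: 46.

46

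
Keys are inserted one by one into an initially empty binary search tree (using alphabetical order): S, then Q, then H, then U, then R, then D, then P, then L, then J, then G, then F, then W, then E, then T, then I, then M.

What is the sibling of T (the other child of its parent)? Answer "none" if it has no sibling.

S: root
Q: left child of S (depth 1)
H: left child of Q (depth 2)
U: right child of S (depth 1)
R: right child of Q (depth 2)
D: left child of H (depth 3)
P: right child of H (depth 3)
L: left child of P (depth 4)
J: left child of L (depth 5)
G: right child of D (depth 4)
F: left child of G (depth 5)
W: right child of U (depth 2)
E: left child of F (depth 6)
T: left child of U (depth 2)
I: left child of J (depth 6)
M: right child of L (depth 5)

T's parent is U; the other child of U is W.

W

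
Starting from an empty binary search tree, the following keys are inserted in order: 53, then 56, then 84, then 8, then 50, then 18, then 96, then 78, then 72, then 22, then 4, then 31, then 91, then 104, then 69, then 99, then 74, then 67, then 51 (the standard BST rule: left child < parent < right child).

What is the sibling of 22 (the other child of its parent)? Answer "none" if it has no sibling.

Insert 53: tree is empty, so 53 becomes the root.
Insert 56: 56 > 53 → go right. Place as right child of 53.
Insert 84: 84 > 53 → go right; 84 > 56 → go right. Place as right child of 56.
Insert 8: 8 < 53 → go left. Place as left child of 53.
Insert 50: 50 < 53 → go left; 50 > 8 → go right. Place as right child of 8.
Insert 18: 18 < 53 → go left; 18 > 8 → go right; 18 < 50 → go left. Place as left child of 50.
Insert 96: 96 > 53 → go right; 96 > 56 → go right; 96 > 84 → go right. Place as right child of 84.
Insert 78: 78 > 53 → go right; 78 > 56 → go right; 78 < 84 → go left. Place as left child of 84.
Insert 72: 72 > 53 → go right; 72 > 56 → go right; 72 < 84 → go left; 72 < 78 → go left. Place as left child of 78.
Insert 22: 22 < 53 → go left; 22 > 8 → go right; 22 < 50 → go left; 22 > 18 → go right. Place as right child of 18.
Insert 4: 4 < 53 → go left; 4 < 8 → go left. Place as left child of 8.
Insert 31: 31 < 53 → go left; 31 > 8 → go right; 31 < 50 → go left; 31 > 18 → go right; 31 > 22 → go right. Place as right child of 22.
Insert 91: 91 > 53 → go right; 91 > 56 → go right; 91 > 84 → go right; 91 < 96 → go left. Place as left child of 96.
Insert 104: 104 > 53 → go right; 104 > 56 → go right; 104 > 84 → go right; 104 > 96 → go right. Place as right child of 96.
Insert 69: 69 > 53 → go right; 69 > 56 → go right; 69 < 84 → go left; 69 < 78 → go left; 69 < 72 → go left. Place as left child of 72.
Insert 99: 99 > 53 → go right; 99 > 56 → go right; 99 > 84 → go right; 99 > 96 → go right; 99 < 104 → go left. Place as left child of 104.
Insert 74: 74 > 53 → go right; 74 > 56 → go right; 74 < 84 → go left; 74 < 78 → go left; 74 > 72 → go right. Place as right child of 72.
Insert 67: 67 > 53 → go right; 67 > 56 → go right; 67 < 84 → go left; 67 < 78 → go left; 67 < 72 → go left; 67 < 69 → go left. Place as left child of 69.
Insert 51: 51 < 53 → go left; 51 > 8 → go right; 51 > 50 → go right. Place as right child of 50.

22's parent is 18, which has only one child.

none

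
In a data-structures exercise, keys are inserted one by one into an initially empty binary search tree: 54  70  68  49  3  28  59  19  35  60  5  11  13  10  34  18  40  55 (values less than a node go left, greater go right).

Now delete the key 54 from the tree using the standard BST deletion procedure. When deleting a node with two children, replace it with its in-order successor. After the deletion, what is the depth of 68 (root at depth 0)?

Insert 54: tree is empty, so 54 becomes the root.
Insert 70: 70 > 54 → go right. Place as right child of 54.
Insert 68: 68 > 54 → go right; 68 < 70 → go left. Place as left child of 70.
Insert 49: 49 < 54 → go left. Place as left child of 54.
Insert 3: 3 < 54 → go left; 3 < 49 → go left. Place as left child of 49.
Insert 28: 28 < 54 → go left; 28 < 49 → go left; 28 > 3 → go right. Place as right child of 3.
Insert 59: 59 > 54 → go right; 59 < 70 → go left; 59 < 68 → go left. Place as left child of 68.
Insert 19: 19 < 54 → go left; 19 < 49 → go left; 19 > 3 → go right; 19 < 28 → go left. Place as left child of 28.
Insert 35: 35 < 54 → go left; 35 < 49 → go left; 35 > 3 → go right; 35 > 28 → go right. Place as right child of 28.
Insert 60: 60 > 54 → go right; 60 < 70 → go left; 60 < 68 → go left; 60 > 59 → go right. Place as right child of 59.
Insert 5: 5 < 54 → go left; 5 < 49 → go left; 5 > 3 → go right; 5 < 28 → go left; 5 < 19 → go left. Place as left child of 19.
Insert 11: 11 < 54 → go left; 11 < 49 → go left; 11 > 3 → go right; 11 < 28 → go left; 11 < 19 → go left; 11 > 5 → go right. Place as right child of 5.
Insert 13: 13 < 54 → go left; 13 < 49 → go left; 13 > 3 → go right; 13 < 28 → go left; 13 < 19 → go left; 13 > 5 → go right; 13 > 11 → go right. Place as right child of 11.
Insert 10: 10 < 54 → go left; 10 < 49 → go left; 10 > 3 → go right; 10 < 28 → go left; 10 < 19 → go left; 10 > 5 → go right; 10 < 11 → go left. Place as left child of 11.
Insert 34: 34 < 54 → go left; 34 < 49 → go left; 34 > 3 → go right; 34 > 28 → go right; 34 < 35 → go left. Place as left child of 35.
Insert 18: 18 < 54 → go left; 18 < 49 → go left; 18 > 3 → go right; 18 < 28 → go left; 18 < 19 → go left; 18 > 5 → go right; 18 > 11 → go right; 18 > 13 → go right. Place as right child of 13.
Insert 40: 40 < 54 → go left; 40 < 49 → go left; 40 > 3 → go right; 40 > 28 → go right; 40 > 35 → go right. Place as right child of 35.
Insert 55: 55 > 54 → go right; 55 < 70 → go left; 55 < 68 → go left; 55 < 59 → go left. Place as left child of 59.

Delete 54 (two children — replace with in-order successor).
After deletion, path to 68: 55 → 70 → 68.

2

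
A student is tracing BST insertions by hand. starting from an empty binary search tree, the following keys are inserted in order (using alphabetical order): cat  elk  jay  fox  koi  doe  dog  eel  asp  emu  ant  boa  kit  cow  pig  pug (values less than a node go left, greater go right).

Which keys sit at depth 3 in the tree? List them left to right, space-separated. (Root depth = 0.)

cow dog fox koi

cat: root
elk: right child of cat (depth 1)
jay: right child of elk (depth 2)
fox: left child of jay (depth 3)
koi: right child of jay (depth 3)
doe: left child of elk (depth 2)
dog: right child of doe (depth 3)
eel: right child of dog (depth 4)
asp: left child of cat (depth 1)
emu: left child of fox (depth 4)
ant: left child of asp (depth 2)
boa: right child of asp (depth 2)
kit: left child of koi (depth 4)
cow: left child of doe (depth 3)
pig: right child of koi (depth 4)
pug: right child of pig (depth 5)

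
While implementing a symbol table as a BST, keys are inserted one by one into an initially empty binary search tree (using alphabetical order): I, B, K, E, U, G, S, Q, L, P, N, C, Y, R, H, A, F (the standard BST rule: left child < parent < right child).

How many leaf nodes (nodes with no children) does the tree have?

7

Resulting structure (node: left, right):
  I: L=B, R=K
  B: L=A, R=E
  K: L=–, R=U
  E: L=C, R=G
  U: L=S, R=Y
  G: L=F, R=H
  S: L=Q, R=–
  Q: L=L, R=R
  L: L=–, R=P
  P: L=N, R=–
  N: L=–, R=–
  C: L=–, R=–
  Y: L=–, R=–
  R: L=–, R=–
  H: L=–, R=–
  A: L=–, R=–
  F: L=–, R=–

Leaves: A, C, F, H, N, R, Y — 7 in total.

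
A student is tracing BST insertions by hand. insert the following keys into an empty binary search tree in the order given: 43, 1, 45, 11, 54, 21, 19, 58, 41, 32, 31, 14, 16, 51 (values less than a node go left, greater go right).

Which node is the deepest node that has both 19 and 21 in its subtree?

21

43: root
1: left child of 43 (depth 1)
45: right child of 43 (depth 1)
11: right child of 1 (depth 2)
54: right child of 45 (depth 2)
21: right child of 11 (depth 3)
19: left child of 21 (depth 4)
58: right child of 54 (depth 3)
41: right child of 21 (depth 4)
32: left child of 41 (depth 5)
31: left child of 32 (depth 6)
14: left child of 19 (depth 5)
16: right child of 14 (depth 6)
51: left child of 54 (depth 3)

Path to 19: 43 → 1 → 11 → 21 → 19
Path to 21: 43 → 1 → 11 → 21
21 lies on both paths and is an ancestor of the other node.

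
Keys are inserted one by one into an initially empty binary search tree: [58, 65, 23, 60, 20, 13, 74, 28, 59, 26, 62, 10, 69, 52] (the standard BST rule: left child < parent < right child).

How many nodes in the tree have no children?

Insert 58: tree is empty, so 58 becomes the root.
Insert 65: 65 > 58 → go right. Place as right child of 58.
Insert 23: 23 < 58 → go left. Place as left child of 58.
Insert 60: 60 > 58 → go right; 60 < 65 → go left. Place as left child of 65.
Insert 20: 20 < 58 → go left; 20 < 23 → go left. Place as left child of 23.
Insert 13: 13 < 58 → go left; 13 < 23 → go left; 13 < 20 → go left. Place as left child of 20.
Insert 74: 74 > 58 → go right; 74 > 65 → go right. Place as right child of 65.
Insert 28: 28 < 58 → go left; 28 > 23 → go right. Place as right child of 23.
Insert 59: 59 > 58 → go right; 59 < 65 → go left; 59 < 60 → go left. Place as left child of 60.
Insert 26: 26 < 58 → go left; 26 > 23 → go right; 26 < 28 → go left. Place as left child of 28.
Insert 62: 62 > 58 → go right; 62 < 65 → go left; 62 > 60 → go right. Place as right child of 60.
Insert 10: 10 < 58 → go left; 10 < 23 → go left; 10 < 20 → go left; 10 < 13 → go left. Place as left child of 13.
Insert 69: 69 > 58 → go right; 69 > 65 → go right; 69 < 74 → go left. Place as left child of 74.
Insert 52: 52 < 58 → go left; 52 > 23 → go right; 52 > 28 → go right. Place as right child of 28.

Leaves: 10, 26, 52, 59, 62, 69 — 6 in total.

6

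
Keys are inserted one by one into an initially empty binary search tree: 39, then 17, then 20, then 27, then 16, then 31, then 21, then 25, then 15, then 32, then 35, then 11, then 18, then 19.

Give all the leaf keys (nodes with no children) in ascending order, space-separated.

Insert 39: tree is empty, so 39 becomes the root.
Insert 17: 17 < 39 → go left. Place as left child of 39.
Insert 20: 20 < 39 → go left; 20 > 17 → go right. Place as right child of 17.
Insert 27: 27 < 39 → go left; 27 > 17 → go right; 27 > 20 → go right. Place as right child of 20.
Insert 16: 16 < 39 → go left; 16 < 17 → go left. Place as left child of 17.
Insert 31: 31 < 39 → go left; 31 > 17 → go right; 31 > 20 → go right; 31 > 27 → go right. Place as right child of 27.
Insert 21: 21 < 39 → go left; 21 > 17 → go right; 21 > 20 → go right; 21 < 27 → go left. Place as left child of 27.
Insert 25: 25 < 39 → go left; 25 > 17 → go right; 25 > 20 → go right; 25 < 27 → go left; 25 > 21 → go right. Place as right child of 21.
Insert 15: 15 < 39 → go left; 15 < 17 → go left; 15 < 16 → go left. Place as left child of 16.
Insert 32: 32 < 39 → go left; 32 > 17 → go right; 32 > 20 → go right; 32 > 27 → go right; 32 > 31 → go right. Place as right child of 31.
Insert 35: 35 < 39 → go left; 35 > 17 → go right; 35 > 20 → go right; 35 > 27 → go right; 35 > 31 → go right; 35 > 32 → go right. Place as right child of 32.
Insert 11: 11 < 39 → go left; 11 < 17 → go left; 11 < 16 → go left; 11 < 15 → go left. Place as left child of 15.
Insert 18: 18 < 39 → go left; 18 > 17 → go right; 18 < 20 → go left. Place as left child of 20.
Insert 19: 19 < 39 → go left; 19 > 17 → go right; 19 < 20 → go left; 19 > 18 → go right. Place as right child of 18.

11 19 25 35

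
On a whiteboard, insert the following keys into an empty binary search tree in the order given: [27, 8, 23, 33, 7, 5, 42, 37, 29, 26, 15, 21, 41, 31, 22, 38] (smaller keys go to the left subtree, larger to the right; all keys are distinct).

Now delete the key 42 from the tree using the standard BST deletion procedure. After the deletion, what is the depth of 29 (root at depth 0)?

2

27: root
8: left child of 27 (depth 1)
23: right child of 8 (depth 2)
33: right child of 27 (depth 1)
7: left child of 8 (depth 2)
5: left child of 7 (depth 3)
42: right child of 33 (depth 2)
37: left child of 42 (depth 3)
29: left child of 33 (depth 2)
26: right child of 23 (depth 3)
15: left child of 23 (depth 3)
21: right child of 15 (depth 4)
41: right child of 37 (depth 4)
31: right child of 29 (depth 3)
22: right child of 21 (depth 5)
38: left child of 41 (depth 5)

Delete 42 (at most one child — splice it out).
After deletion, path to 29: 27 → 33 → 29.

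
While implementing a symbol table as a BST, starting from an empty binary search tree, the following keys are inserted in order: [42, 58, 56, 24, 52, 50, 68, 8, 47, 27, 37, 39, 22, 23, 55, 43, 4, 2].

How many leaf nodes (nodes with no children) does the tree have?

6

42: root
58: right child of 42 (depth 1)
56: left child of 58 (depth 2)
24: left child of 42 (depth 1)
52: left child of 56 (depth 3)
50: left child of 52 (depth 4)
68: right child of 58 (depth 2)
8: left child of 24 (depth 2)
47: left child of 50 (depth 5)
27: right child of 24 (depth 2)
37: right child of 27 (depth 3)
39: right child of 37 (depth 4)
22: right child of 8 (depth 3)
23: right child of 22 (depth 4)
55: right child of 52 (depth 4)
43: left child of 47 (depth 6)
4: left child of 8 (depth 3)
2: left child of 4 (depth 4)

Leaves: 2, 23, 39, 43, 55, 68 — 6 in total.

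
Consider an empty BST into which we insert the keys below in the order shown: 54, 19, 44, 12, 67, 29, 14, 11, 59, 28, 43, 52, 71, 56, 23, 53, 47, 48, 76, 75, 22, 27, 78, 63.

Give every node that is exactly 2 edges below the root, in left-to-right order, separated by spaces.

12 44 59 71

Resulting structure (node: left, right):
  54: L=19, R=67
  19: L=12, R=44
  44: L=29, R=52
  12: L=11, R=14
  67: L=59, R=71
  29: L=28, R=43
  14: L=–, R=–
  11: L=–, R=–
  59: L=56, R=63
  28: L=23, R=–
  43: L=–, R=–
  52: L=47, R=53
  71: L=–, R=76
  56: L=–, R=–
  23: L=22, R=27
  53: L=–, R=–
  47: L=–, R=48
  48: L=–, R=–
  76: L=75, R=78
  75: L=–, R=–
  22: L=–, R=–
  27: L=–, R=–
  78: L=–, R=–
  63: L=–, R=–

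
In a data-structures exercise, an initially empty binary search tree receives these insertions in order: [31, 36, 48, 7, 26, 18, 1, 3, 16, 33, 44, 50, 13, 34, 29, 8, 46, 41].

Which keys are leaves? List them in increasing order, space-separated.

Insert 31: tree is empty, so 31 becomes the root.
Insert 36: 36 > 31 → go right. Place as right child of 31.
Insert 48: 48 > 31 → go right; 48 > 36 → go right. Place as right child of 36.
Insert 7: 7 < 31 → go left. Place as left child of 31.
Insert 26: 26 < 31 → go left; 26 > 7 → go right. Place as right child of 7.
Insert 18: 18 < 31 → go left; 18 > 7 → go right; 18 < 26 → go left. Place as left child of 26.
Insert 1: 1 < 31 → go left; 1 < 7 → go left. Place as left child of 7.
Insert 3: 3 < 31 → go left; 3 < 7 → go left; 3 > 1 → go right. Place as right child of 1.
Insert 16: 16 < 31 → go left; 16 > 7 → go right; 16 < 26 → go left; 16 < 18 → go left. Place as left child of 18.
Insert 33: 33 > 31 → go right; 33 < 36 → go left. Place as left child of 36.
Insert 44: 44 > 31 → go right; 44 > 36 → go right; 44 < 48 → go left. Place as left child of 48.
Insert 50: 50 > 31 → go right; 50 > 36 → go right; 50 > 48 → go right. Place as right child of 48.
Insert 13: 13 < 31 → go left; 13 > 7 → go right; 13 < 26 → go left; 13 < 18 → go left; 13 < 16 → go left. Place as left child of 16.
Insert 34: 34 > 31 → go right; 34 < 36 → go left; 34 > 33 → go right. Place as right child of 33.
Insert 29: 29 < 31 → go left; 29 > 7 → go right; 29 > 26 → go right. Place as right child of 26.
Insert 8: 8 < 31 → go left; 8 > 7 → go right; 8 < 26 → go left; 8 < 18 → go left; 8 < 16 → go left; 8 < 13 → go left. Place as left child of 13.
Insert 46: 46 > 31 → go right; 46 > 36 → go right; 46 < 48 → go left; 46 > 44 → go right. Place as right child of 44.
Insert 41: 41 > 31 → go right; 41 > 36 → go right; 41 < 48 → go left; 41 < 44 → go left. Place as left child of 44.

3 8 29 34 41 46 50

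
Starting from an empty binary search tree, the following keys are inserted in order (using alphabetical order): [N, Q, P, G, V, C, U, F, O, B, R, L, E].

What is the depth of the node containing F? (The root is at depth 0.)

3

Resulting structure (node: left, right):
  N: L=G, R=Q
  Q: L=P, R=V
  P: L=O, R=–
  G: L=C, R=L
  V: L=U, R=–
  C: L=B, R=F
  U: L=R, R=–
  F: L=E, R=–
  O: L=–, R=–
  B: L=–, R=–
  R: L=–, R=–
  L: L=–, R=–
  E: L=–, R=–

Path to F: N → G → C → F, which is 3 edges.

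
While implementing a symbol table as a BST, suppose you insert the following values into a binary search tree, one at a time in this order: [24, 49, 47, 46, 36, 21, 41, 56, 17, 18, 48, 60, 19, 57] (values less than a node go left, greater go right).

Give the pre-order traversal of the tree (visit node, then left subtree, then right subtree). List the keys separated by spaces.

24 21 17 18 19 49 47 46 36 41 48 56 60 57

Resulting structure (node: left, right):
  24: L=21, R=49
  49: L=47, R=56
  47: L=46, R=48
  46: L=36, R=–
  36: L=–, R=41
  21: L=17, R=–
  41: L=–, R=–
  56: L=–, R=60
  17: L=–, R=18
  18: L=–, R=19
  48: L=–, R=–
  60: L=57, R=–
  19: L=–, R=–
  57: L=–, R=–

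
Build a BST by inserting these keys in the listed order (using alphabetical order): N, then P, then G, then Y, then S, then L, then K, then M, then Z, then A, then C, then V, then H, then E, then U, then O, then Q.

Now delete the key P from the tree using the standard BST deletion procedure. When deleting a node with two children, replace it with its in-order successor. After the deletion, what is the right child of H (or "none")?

none

Insert N: tree is empty, so N becomes the root.
Insert P: P > N → go right. Place as right child of N.
Insert G: G < N → go left. Place as left child of N.
Insert Y: Y > N → go right; Y > P → go right. Place as right child of P.
Insert S: S > N → go right; S > P → go right; S < Y → go left. Place as left child of Y.
Insert L: L < N → go left; L > G → go right. Place as right child of G.
Insert K: K < N → go left; K > G → go right; K < L → go left. Place as left child of L.
Insert M: M < N → go left; M > G → go right; M > L → go right. Place as right child of L.
Insert Z: Z > N → go right; Z > P → go right; Z > Y → go right. Place as right child of Y.
Insert A: A < N → go left; A < G → go left. Place as left child of G.
Insert C: C < N → go left; C < G → go left; C > A → go right. Place as right child of A.
Insert V: V > N → go right; V > P → go right; V < Y → go left; V > S → go right. Place as right child of S.
Insert H: H < N → go left; H > G → go right; H < L → go left; H < K → go left. Place as left child of K.
Insert E: E < N → go left; E < G → go left; E > A → go right; E > C → go right. Place as right child of C.
Insert U: U > N → go right; U > P → go right; U < Y → go left; U > S → go right; U < V → go left. Place as left child of V.
Insert O: O > N → go right; O < P → go left. Place as left child of P.
Insert Q: Q > N → go right; Q > P → go right; Q < Y → go left; Q < S → go left. Place as left child of S.

Delete P (two children — replace with in-order successor).
After deletion, H's right child: none.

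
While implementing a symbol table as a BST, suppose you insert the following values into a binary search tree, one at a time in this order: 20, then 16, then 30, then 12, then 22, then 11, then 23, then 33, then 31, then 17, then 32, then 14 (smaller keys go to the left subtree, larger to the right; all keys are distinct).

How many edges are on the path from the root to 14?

3

20: root
16: left child of 20 (depth 1)
30: right child of 20 (depth 1)
12: left child of 16 (depth 2)
22: left child of 30 (depth 2)
11: left child of 12 (depth 3)
23: right child of 22 (depth 3)
33: right child of 30 (depth 2)
31: left child of 33 (depth 3)
17: right child of 16 (depth 2)
32: right child of 31 (depth 4)
14: right child of 12 (depth 3)

Path to 14: 20 → 16 → 12 → 14, which is 3 edges.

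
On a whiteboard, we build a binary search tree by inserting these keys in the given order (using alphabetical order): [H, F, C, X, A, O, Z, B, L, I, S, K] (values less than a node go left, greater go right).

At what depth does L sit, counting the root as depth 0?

Insert H: tree is empty, so H becomes the root.
Insert F: F < H → go left. Place as left child of H.
Insert C: C < H → go left; C < F → go left. Place as left child of F.
Insert X: X > H → go right. Place as right child of H.
Insert A: A < H → go left; A < F → go left; A < C → go left. Place as left child of C.
Insert O: O > H → go right; O < X → go left. Place as left child of X.
Insert Z: Z > H → go right; Z > X → go right. Place as right child of X.
Insert B: B < H → go left; B < F → go left; B < C → go left; B > A → go right. Place as right child of A.
Insert L: L > H → go right; L < X → go left; L < O → go left. Place as left child of O.
Insert I: I > H → go right; I < X → go left; I < O → go left; I < L → go left. Place as left child of L.
Insert S: S > H → go right; S < X → go left; S > O → go right. Place as right child of O.
Insert K: K > H → go right; K < X → go left; K < O → go left; K < L → go left; K > I → go right. Place as right child of I.

Path to L: H → X → O → L, which is 3 edges.

3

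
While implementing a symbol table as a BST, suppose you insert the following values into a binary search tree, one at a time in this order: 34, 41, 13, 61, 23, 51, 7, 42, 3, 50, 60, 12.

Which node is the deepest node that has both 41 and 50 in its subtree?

41

Insert 34: tree is empty, so 34 becomes the root.
Insert 41: 41 > 34 → go right. Place as right child of 34.
Insert 13: 13 < 34 → go left. Place as left child of 34.
Insert 61: 61 > 34 → go right; 61 > 41 → go right. Place as right child of 41.
Insert 23: 23 < 34 → go left; 23 > 13 → go right. Place as right child of 13.
Insert 51: 51 > 34 → go right; 51 > 41 → go right; 51 < 61 → go left. Place as left child of 61.
Insert 7: 7 < 34 → go left; 7 < 13 → go left. Place as left child of 13.
Insert 42: 42 > 34 → go right; 42 > 41 → go right; 42 < 61 → go left; 42 < 51 → go left. Place as left child of 51.
Insert 3: 3 < 34 → go left; 3 < 13 → go left; 3 < 7 → go left. Place as left child of 7.
Insert 50: 50 > 34 → go right; 50 > 41 → go right; 50 < 61 → go left; 50 < 51 → go left; 50 > 42 → go right. Place as right child of 42.
Insert 60: 60 > 34 → go right; 60 > 41 → go right; 60 < 61 → go left; 60 > 51 → go right. Place as right child of 51.
Insert 12: 12 < 34 → go left; 12 < 13 → go left; 12 > 7 → go right. Place as right child of 7.

Path to 41: 34 → 41
Path to 50: 34 → 41 → 61 → 51 → 42 → 50
41 lies on both paths and is an ancestor of the other node.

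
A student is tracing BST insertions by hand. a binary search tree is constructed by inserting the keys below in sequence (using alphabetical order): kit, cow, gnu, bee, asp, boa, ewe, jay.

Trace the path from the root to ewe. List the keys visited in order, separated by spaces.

Resulting structure (node: left, right):
  kit: L=cow, R=–
  cow: L=bee, R=gnu
  gnu: L=ewe, R=jay
  bee: L=asp, R=boa
  asp: L=–, R=–
  boa: L=–, R=–
  ewe: L=–, R=–
  jay: L=–, R=–

kit cow gnu ewe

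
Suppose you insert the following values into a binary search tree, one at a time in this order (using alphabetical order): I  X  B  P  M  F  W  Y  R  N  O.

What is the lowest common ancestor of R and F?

I

I: root
X: right child of I (depth 1)
B: left child of I (depth 1)
P: left child of X (depth 2)
M: left child of P (depth 3)
F: right child of B (depth 2)
W: right child of P (depth 3)
Y: right child of X (depth 2)
R: left child of W (depth 4)
N: right child of M (depth 4)
O: right child of N (depth 5)

Path to R: I → X → P → W → R
Path to F: I → B → F
The paths share a prefix ending at I, then split left and right.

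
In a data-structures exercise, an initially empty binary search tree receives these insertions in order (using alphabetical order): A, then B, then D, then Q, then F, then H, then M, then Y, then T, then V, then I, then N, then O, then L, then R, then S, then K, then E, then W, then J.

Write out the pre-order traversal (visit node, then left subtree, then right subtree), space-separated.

A B D Q F E H M I L K J N O Y T R S V W

Resulting structure (node: left, right):
  A: L=–, R=B
  B: L=–, R=D
  D: L=–, R=Q
  Q: L=F, R=Y
  F: L=E, R=H
  H: L=–, R=M
  M: L=I, R=N
  Y: L=T, R=–
  T: L=R, R=V
  V: L=–, R=W
  I: L=–, R=L
  N: L=–, R=O
  O: L=–, R=–
  L: L=K, R=–
  R: L=–, R=S
  S: L=–, R=–
  K: L=J, R=–
  E: L=–, R=–
  W: L=–, R=–
  J: L=–, R=–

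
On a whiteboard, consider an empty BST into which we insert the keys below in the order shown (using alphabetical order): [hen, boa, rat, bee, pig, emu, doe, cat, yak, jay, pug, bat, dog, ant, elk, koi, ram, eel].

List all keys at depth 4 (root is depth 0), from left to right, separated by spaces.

ant cat dog koi ram

Insert hen: tree is empty, so hen becomes the root.
Insert boa: boa < hen → go left. Place as left child of hen.
Insert rat: rat > hen → go right. Place as right child of hen.
Insert bee: bee < hen → go left; bee < boa → go left. Place as left child of boa.
Insert pig: pig > hen → go right; pig < rat → go left. Place as left child of rat.
Insert emu: emu < hen → go left; emu > boa → go right. Place as right child of boa.
Insert doe: doe < hen → go left; doe > boa → go right; doe < emu → go left. Place as left child of emu.
Insert cat: cat < hen → go left; cat > boa → go right; cat < emu → go left; cat < doe → go left. Place as left child of doe.
Insert yak: yak > hen → go right; yak > rat → go right. Place as right child of rat.
Insert jay: jay > hen → go right; jay < rat → go left; jay < pig → go left. Place as left child of pig.
Insert pug: pug > hen → go right; pug < rat → go left; pug > pig → go right. Place as right child of pig.
Insert bat: bat < hen → go left; bat < boa → go left; bat < bee → go left. Place as left child of bee.
Insert dog: dog < hen → go left; dog > boa → go right; dog < emu → go left; dog > doe → go right. Place as right child of doe.
Insert ant: ant < hen → go left; ant < boa → go left; ant < bee → go left; ant < bat → go left. Place as left child of bat.
Insert elk: elk < hen → go left; elk > boa → go right; elk < emu → go left; elk > doe → go right; elk > dog → go right. Place as right child of dog.
Insert koi: koi > hen → go right; koi < rat → go left; koi < pig → go left; koi > jay → go right. Place as right child of jay.
Insert ram: ram > hen → go right; ram < rat → go left; ram > pig → go right; ram > pug → go right. Place as right child of pug.
Insert eel: eel < hen → go left; eel > boa → go right; eel < emu → go left; eel > doe → go right; eel > dog → go right; eel < elk → go left. Place as left child of elk.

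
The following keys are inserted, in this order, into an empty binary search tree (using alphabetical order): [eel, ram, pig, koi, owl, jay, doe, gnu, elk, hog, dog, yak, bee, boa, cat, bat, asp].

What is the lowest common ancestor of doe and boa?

eel: root
ram: right child of eel (depth 1)
pig: left child of ram (depth 2)
koi: left child of pig (depth 3)
owl: right child of koi (depth 4)
jay: left child of koi (depth 4)
doe: left child of eel (depth 1)
gnu: left child of jay (depth 5)
elk: left child of gnu (depth 6)
hog: right child of gnu (depth 6)
dog: right child of doe (depth 2)
yak: right child of ram (depth 2)
bee: left child of doe (depth 2)
boa: right child of bee (depth 3)
cat: right child of boa (depth 4)
bat: left child of bee (depth 3)
asp: left child of bat (depth 4)

Path to doe: eel → doe
Path to boa: eel → doe → bee → boa
doe lies on both paths and is an ancestor of the other node.

doe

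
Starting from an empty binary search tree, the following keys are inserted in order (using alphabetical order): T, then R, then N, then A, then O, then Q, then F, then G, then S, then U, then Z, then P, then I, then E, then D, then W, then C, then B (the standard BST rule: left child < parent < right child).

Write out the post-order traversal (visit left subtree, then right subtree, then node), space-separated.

T: root
R: left child of T (depth 1)
N: left child of R (depth 2)
A: left child of N (depth 3)
O: right child of N (depth 3)
Q: right child of O (depth 4)
F: right child of A (depth 4)
G: right child of F (depth 5)
S: right child of R (depth 2)
U: right child of T (depth 1)
Z: right child of U (depth 2)
P: left child of Q (depth 5)
I: right child of G (depth 6)
E: left child of F (depth 5)
D: left child of E (depth 6)
W: left child of Z (depth 3)
C: left child of D (depth 7)
B: left child of C (depth 8)

B C D E I G F A P Q O N S R W Z U T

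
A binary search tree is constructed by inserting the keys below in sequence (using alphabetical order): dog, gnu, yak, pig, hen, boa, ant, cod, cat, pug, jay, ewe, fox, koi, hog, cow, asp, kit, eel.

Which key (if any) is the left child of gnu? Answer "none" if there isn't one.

Resulting structure (node: left, right):
  dog: L=boa, R=gnu
  gnu: L=ewe, R=yak
  yak: L=pig, R=–
  pig: L=hen, R=pug
  hen: L=–, R=jay
  boa: L=ant, R=cod
  ant: L=–, R=asp
  cod: L=cat, R=cow
  cat: L=–, R=–
  pug: L=–, R=–
  jay: L=hog, R=koi
  ewe: L=eel, R=fox
  fox: L=–, R=–
  koi: L=kit, R=–
  hog: L=–, R=–
  cow: L=–, R=–
  asp: L=–, R=–
  kit: L=–, R=–
  eel: L=–, R=–

ewe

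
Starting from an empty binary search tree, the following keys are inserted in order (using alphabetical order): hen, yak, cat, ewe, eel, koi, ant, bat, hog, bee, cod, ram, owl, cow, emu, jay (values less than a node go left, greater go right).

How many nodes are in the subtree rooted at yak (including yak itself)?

hen: root
yak: right child of hen (depth 1)
cat: left child of hen (depth 1)
ewe: right child of cat (depth 2)
eel: left child of ewe (depth 3)
koi: left child of yak (depth 2)
ant: left child of cat (depth 2)
bat: right child of ant (depth 3)
hog: left child of koi (depth 3)
bee: right child of bat (depth 4)
cod: left child of eel (depth 4)
ram: right child of koi (depth 3)
owl: left child of ram (depth 4)
cow: right child of cod (depth 5)
emu: right child of eel (depth 4)
jay: right child of hog (depth 4)

Subtree rooted at yak contains: yak, koi, hog, jay, ram, owl — 6 nodes.

6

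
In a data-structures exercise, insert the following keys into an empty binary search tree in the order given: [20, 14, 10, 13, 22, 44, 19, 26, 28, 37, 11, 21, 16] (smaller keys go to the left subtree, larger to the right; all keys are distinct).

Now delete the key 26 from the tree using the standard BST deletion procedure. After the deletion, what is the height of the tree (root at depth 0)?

4

Insert 20: tree is empty, so 20 becomes the root.
Insert 14: 14 < 20 → go left. Place as left child of 20.
Insert 10: 10 < 20 → go left; 10 < 14 → go left. Place as left child of 14.
Insert 13: 13 < 20 → go left; 13 < 14 → go left; 13 > 10 → go right. Place as right child of 10.
Insert 22: 22 > 20 → go right. Place as right child of 20.
Insert 44: 44 > 20 → go right; 44 > 22 → go right. Place as right child of 22.
Insert 19: 19 < 20 → go left; 19 > 14 → go right. Place as right child of 14.
Insert 26: 26 > 20 → go right; 26 > 22 → go right; 26 < 44 → go left. Place as left child of 44.
Insert 28: 28 > 20 → go right; 28 > 22 → go right; 28 < 44 → go left; 28 > 26 → go right. Place as right child of 26.
Insert 37: 37 > 20 → go right; 37 > 22 → go right; 37 < 44 → go left; 37 > 26 → go right; 37 > 28 → go right. Place as right child of 28.
Insert 11: 11 < 20 → go left; 11 < 14 → go left; 11 > 10 → go right; 11 < 13 → go left. Place as left child of 13.
Insert 21: 21 > 20 → go right; 21 < 22 → go left. Place as left child of 22.
Insert 16: 16 < 20 → go left; 16 > 14 → go right; 16 < 19 → go left. Place as left child of 19.

Delete 26 (at most one child — splice it out).
After deletion, deepest node is 37 at depth 4.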